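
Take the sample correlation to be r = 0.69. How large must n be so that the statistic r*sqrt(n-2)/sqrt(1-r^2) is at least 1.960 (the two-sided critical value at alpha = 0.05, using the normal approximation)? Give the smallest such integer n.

7

Need r·√(n−2)/√(1−r²) ≥ 1.960
√(n−2) ≥ 1.960·√(1−0.4761) / 0.69 = 1.960·0.723809 / 0.69 = 2.0560
n−2 ≥ 4.2271  ⇒  n ≥ 6.2271
Smallest integer n = 7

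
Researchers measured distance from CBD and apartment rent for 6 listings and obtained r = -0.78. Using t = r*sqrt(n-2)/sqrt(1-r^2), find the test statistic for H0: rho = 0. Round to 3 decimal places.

1 − r² = 1 − 0.6084 = 0.3916;  √(1−r²) = 0.625780
√(n−2) = √4 = 2.000000
t = r·√(n−2)/√(1−r²) = -0.78 · 2.000000 / 0.625780 = -2.493

-2.493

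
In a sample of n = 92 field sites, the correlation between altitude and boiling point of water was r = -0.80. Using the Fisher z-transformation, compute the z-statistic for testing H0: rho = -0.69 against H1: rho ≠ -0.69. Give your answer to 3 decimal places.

Fisher z: atanh(-0.80) = -1.098612, atanh(-0.69) = -0.847956
z = (z_r − z_0)·√(n−3) = (-1.098612 − (-0.847956))·√89 = -0.250656 · 9.433981 = -2.365

-2.365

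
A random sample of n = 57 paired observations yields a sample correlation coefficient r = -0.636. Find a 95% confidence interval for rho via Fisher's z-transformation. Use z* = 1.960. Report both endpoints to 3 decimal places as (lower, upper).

(-0.769, -0.450)

z_r = atanh(-0.636) = -0.751428;  SE = 1/√(n−3) = 1/√54 = 0.136083
z-limits: -0.751428 ± 1.960·0.136083 = -0.751428 ± 0.266723 = [-1.018151, -0.484705]
ρ-limits: (tanh -1.018151, tanh -0.484705) = (-0.769, -0.450)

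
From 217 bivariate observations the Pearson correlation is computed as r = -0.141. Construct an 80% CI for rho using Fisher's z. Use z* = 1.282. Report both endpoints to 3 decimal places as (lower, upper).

z_r = atanh(-0.141) = -0.141946;  SE = 1/√(n−3) = 1/√214 = 0.068359
z-limits: -0.141946 ± 1.282·0.068359 = -0.141946 ± 0.087636 = [-0.229582, -0.054310]
ρ-limits: (tanh -0.229582, tanh -0.054310) = (-0.226, -0.054)

(-0.226, -0.054)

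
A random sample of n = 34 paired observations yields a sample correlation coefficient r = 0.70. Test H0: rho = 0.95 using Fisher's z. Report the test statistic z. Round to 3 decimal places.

-5.370

z_r = atanh(0.70) = 0.867301,  z_0 = atanh(0.95) = 1.831781
SE = 1/√(n−3) = 1/√31 = 0.179605
z = (z_r − z_0)/SE = (0.867301 − 1.831781) / 0.179605 = -0.964480 / 0.179605 = -5.370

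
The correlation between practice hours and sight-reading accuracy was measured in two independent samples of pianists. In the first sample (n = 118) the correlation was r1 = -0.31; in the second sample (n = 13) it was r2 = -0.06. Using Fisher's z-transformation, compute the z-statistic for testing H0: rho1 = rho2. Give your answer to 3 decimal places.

-0.790

Fisher z-transforms: z1 = atanh(-0.31) = -0.320545, z2 = atanh(-0.06) = -0.060072; difference d = -0.260473
Var(d) = 1/115 + 1/10 = 0.0086957 + 0.1000000 = 0.1086957
z = d/√Var(d) = -0.260473 / √0.1086957 = -0.260473 / 0.329690 = -0.790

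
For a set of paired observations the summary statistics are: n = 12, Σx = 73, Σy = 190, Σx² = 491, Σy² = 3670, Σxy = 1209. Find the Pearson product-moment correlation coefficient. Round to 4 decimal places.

Numerator: nΣxy − (Σx)(Σy) = 12·1209 − (73)(190) = 638
Denominator: √[(nΣx²−(Σx)²)(nΣy²−(Σy)²)]
  nΣx²−(Σx)² = 12·491 − 5329 = 563;  nΣy²−(Σy)² = 12·3670 − 36100 = 7940
  √(563·7940) = √4470220 = 2114.2895
r = 638 / 2114.2895 = 0.3018

0.3018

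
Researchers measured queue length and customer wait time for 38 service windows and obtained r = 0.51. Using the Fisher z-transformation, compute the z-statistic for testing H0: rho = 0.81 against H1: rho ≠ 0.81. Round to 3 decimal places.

-3.338

Fisher z: atanh(0.51) = 0.562730, atanh(0.81) = 1.127029
z = (z_r − z_0)·√(n−3) = (0.562730 − 1.127029)·√35 = -0.564299 · 5.916080 = -3.338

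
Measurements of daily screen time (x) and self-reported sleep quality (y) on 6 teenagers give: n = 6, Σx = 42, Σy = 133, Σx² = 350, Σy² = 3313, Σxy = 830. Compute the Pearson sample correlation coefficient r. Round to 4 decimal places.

S_xy = nΣxy − ΣxΣy = 6·830 − 42·133 = 4980 − 5586 = -606
S_xx = nΣx² − (Σx)² = 6·350 − 42² = 2100 − 1764 = 336
S_yy = nΣy² − (Σy)² = 6·3313 − 133² = 19878 − 17689 = 2189
r = S_xy / √(S_xx·S_yy) = -606 / √(336·2189) = -606 / √735504 = -606 / 857.6153 = -0.7066

-0.7066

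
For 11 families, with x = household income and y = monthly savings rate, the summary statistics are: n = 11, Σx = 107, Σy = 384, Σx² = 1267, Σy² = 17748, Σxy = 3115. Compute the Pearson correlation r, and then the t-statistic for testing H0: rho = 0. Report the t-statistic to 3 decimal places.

Numerator: nΣxy − (Σx)(Σy) = 11·3115 − (107)(384) = -6823
Denominator: √[(nΣx²−(Σx)²)(nΣy²−(Σy)²)]
  nΣx²−(Σx)² = 11·1267 − 11449 = 2488;  nΣy²−(Σy)² = 11·17748 − 147456 = 47772
  √(2488·47772) = √118856736 = 10902.1436
r = -6823 / 10902.1436 = -0.6258
t = r·√(n−2)/√(1−r²) = -0.6258·√9 / √(1−0.391626) = -1.877400 / 0.779983 = -2.407

-2.407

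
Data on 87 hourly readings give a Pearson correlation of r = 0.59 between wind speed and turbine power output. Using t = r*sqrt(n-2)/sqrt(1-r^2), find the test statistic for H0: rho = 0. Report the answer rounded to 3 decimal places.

t = r·√(n−2) / √(1−r²) with r = 0.59, n = 87
  = 0.59·√85 / √(1 − 0.3481)
  = 0.59·9.219544 / 0.807403
  = 5.439531 / 0.807403 = 6.737

6.737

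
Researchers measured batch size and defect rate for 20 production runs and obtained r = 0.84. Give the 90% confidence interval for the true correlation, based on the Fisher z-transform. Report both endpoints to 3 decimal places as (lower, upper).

(0.676, 0.925)

Fisher z: z_r = atanh(r) = ½·ln((1+0.84)/(1−0.84)) = 1.221174
SE(z) = 1/√(n−3) = 1/√17 = 0.242536
90% ⇒ z* = 1.645; margin = 1.645·0.242536 = 0.398972
CI on z-scale: (0.822202, 1.620146)
Back-transform: tanh(0.822202) = 0.676267, tanh(1.620146) = 0.924645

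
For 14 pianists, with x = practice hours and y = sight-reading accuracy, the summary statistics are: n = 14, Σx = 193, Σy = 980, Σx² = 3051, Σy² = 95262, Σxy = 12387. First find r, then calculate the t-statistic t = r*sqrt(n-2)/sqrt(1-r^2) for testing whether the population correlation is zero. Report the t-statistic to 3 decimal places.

Numerator: nΣxy − (Σx)(Σy) = 14·12387 − (193)(980) = -15722
Denominator: √[(nΣx²−(Σx)²)(nΣy²−(Σy)²)]
  nΣx²−(Σx)² = 14·3051 − 37249 = 5465;  nΣy²−(Σy)² = 14·95262 − 960400 = 373268
  √(5465·373268) = √2039909620 = 45165.3586
r = -15722 / 45165.3586 = -0.3481
t = r·√(n−2)/√(1−r²) = -0.3481·√12 / √(1−0.121174) = -1.205854 / 0.937457 = -1.286

-1.286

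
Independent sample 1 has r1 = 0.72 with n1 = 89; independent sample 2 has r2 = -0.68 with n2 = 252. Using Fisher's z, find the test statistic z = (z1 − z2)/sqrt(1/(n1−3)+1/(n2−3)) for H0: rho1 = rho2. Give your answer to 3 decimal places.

13.886

Fisher z-transforms: z1 = atanh(0.72) = 0.907645, z2 = atanh(-0.68) = -0.829114; difference d = 1.736759
Var(d) = 1/86 + 1/249 = 0.0116279 + 0.0040161 = 0.0156440
z = d/√Var(d) = 1.736759 / √0.0156440 = 1.736759 / 0.125076 = 13.886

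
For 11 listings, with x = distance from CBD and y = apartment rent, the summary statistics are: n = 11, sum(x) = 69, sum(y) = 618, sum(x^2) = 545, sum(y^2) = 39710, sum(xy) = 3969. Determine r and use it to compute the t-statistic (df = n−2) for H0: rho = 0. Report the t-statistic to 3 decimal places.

0.374

Numerator: nΣxy − (Σx)(Σy) = 11·3969 − (69)(618) = 1017
Denominator: √[(nΣx²−(Σx)²)(nΣy²−(Σy)²)]
  nΣx²−(Σx)² = 11·545 − 4761 = 1234;  nΣy²−(Σy)² = 11·39710 − 381924 = 54886
  √(1234·54886) = √67729324 = 8229.7827
r = 1017 / 8229.7827 = 0.1236
t = r·√(n−2)/√(1−r²) = 0.1236·√9 / √(1−0.015277) = 0.370800 / 0.992332 = 0.374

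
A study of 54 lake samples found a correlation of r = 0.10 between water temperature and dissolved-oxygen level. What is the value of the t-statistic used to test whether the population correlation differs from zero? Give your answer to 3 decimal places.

t = r·√(n−2) / √(1−r²) with r = 0.10, n = 54
  = 0.10·√52 / √(1 − 0.0100)
  = 0.10·7.211103 / 0.994987
  = 0.721110 / 0.994987 = 0.725

0.725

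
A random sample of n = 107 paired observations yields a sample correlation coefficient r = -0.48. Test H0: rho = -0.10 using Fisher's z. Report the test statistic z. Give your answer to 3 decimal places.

Fisher z: atanh(-0.48) = -0.522984, atanh(-0.10) = -0.100335
z = (z_r − z_0)·√(n−3) = (-0.522984 − (-0.100335))·√104 = -0.422649 · 10.198039 = -4.310

-4.310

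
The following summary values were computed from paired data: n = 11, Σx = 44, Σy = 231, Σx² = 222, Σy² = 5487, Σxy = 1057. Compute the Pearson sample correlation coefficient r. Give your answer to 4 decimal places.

0.7776

S_xy = nΣxy − ΣxΣy = 11·1057 − 44·231 = 11627 − 10164 = 1463
S_xx = nΣx² − (Σx)² = 11·222 − 44² = 2442 − 1936 = 506
S_yy = nΣy² − (Σy)² = 11·5487 − 231² = 60357 − 53361 = 6996
r = S_xy / √(S_xx·S_yy) = 1463 / √(506·6996) = 1463 / √3539976 = 1463 / 1881.4824 = 0.7776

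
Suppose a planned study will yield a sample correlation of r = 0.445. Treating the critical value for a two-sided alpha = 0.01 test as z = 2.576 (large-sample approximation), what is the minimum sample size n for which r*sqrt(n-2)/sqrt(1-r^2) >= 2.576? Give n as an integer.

r√(n−2)/√(1−r²) ≥ 2.576  ⇔  n−2 ≥ (2.576)²·(1−r²)/r²
(1−r²)/r² = (1−0.198025)/0.198025 = 4.0499
n ≥ 2 + 6.635776·4.0499 = 2 + 26.8742 = 28.8742
⌈28.8742⌉ = 29

29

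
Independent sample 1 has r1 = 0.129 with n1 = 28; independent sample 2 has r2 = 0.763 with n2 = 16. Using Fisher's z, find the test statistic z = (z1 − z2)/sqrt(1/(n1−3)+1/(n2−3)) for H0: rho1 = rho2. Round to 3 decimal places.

-2.555

Fisher z-transforms: z1 = atanh(0.129) = 0.129723, z2 = atanh(0.763) = 1.003356; difference d = -0.873633
Var(d) = 1/25 + 1/13 = 0.0400000 + 0.0769231 = 0.1169231
z = d/√Var(d) = -0.873633 / √0.1169231 = -0.873633 / 0.341940 = -2.555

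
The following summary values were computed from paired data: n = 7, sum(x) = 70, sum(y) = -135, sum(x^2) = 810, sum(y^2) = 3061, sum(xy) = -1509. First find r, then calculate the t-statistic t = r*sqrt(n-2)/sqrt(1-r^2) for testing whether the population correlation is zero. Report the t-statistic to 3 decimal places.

S_xy = nΣxy − ΣxΣy = 7·(-1509) − 70·(-135) = -10563 − (-9450) = -1113
S_xx = nΣx² − (Σx)² = 7·810 − 70² = 5670 − 4900 = 770
S_yy = nΣy² − (Σy)² = 7·3061 − (-135)² = 21427 − 18225 = 3202
r = S_xy / √(S_xx·S_yy) = -1113 / √(770·3202) = -1113 / √2465540 = -1113 / 1570.2038 = -0.7088
t = r·√(n−2)/√(1−r²) = -0.7088·√5 / √(1−0.502397) = -1.584925 / 0.705410 = -2.247

-2.247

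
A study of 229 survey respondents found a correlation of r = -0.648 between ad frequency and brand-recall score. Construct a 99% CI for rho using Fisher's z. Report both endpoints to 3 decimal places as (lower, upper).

z_r = atanh(-0.648) = -0.771843;  SE = 1/√(n−3) = 1/√226 = 0.066519
z-limits: -0.771843 ± 2.576·0.066519 = -0.771843 ± 0.171353 = [-0.943196, -0.600490]
ρ-limits: (tanh -0.943196, tanh -0.600490) = (-0.737, -0.537)

(-0.737, -0.537)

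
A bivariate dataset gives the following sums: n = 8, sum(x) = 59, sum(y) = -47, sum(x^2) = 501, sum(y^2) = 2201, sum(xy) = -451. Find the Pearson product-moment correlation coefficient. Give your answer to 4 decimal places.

-0.2931

S_xy = nΣxy − ΣxΣy = 8·(-451) − 59·(-47) = -3608 − (-2773) = -835
S_xx = nΣx² − (Σx)² = 8·501 − 59² = 4008 − 3481 = 527
S_yy = nΣy² − (Σy)² = 8·2201 − (-47)² = 17608 − 2209 = 15399
r = S_xy / √(S_xx·S_yy) = -835 / √(527·15399) = -835 / √8115273 = -835 / 2848.7318 = -0.2931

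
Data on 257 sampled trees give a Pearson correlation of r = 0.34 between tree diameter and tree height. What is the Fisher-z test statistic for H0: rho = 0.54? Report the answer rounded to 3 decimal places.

-3.985

z_r = atanh(0.34) = 0.354093,  z_0 = atanh(0.54) = 0.604156
SE = 1/√(n−3) = 1/√254 = 0.062746
z = (z_r − z_0)/SE = (0.354093 − 0.604156) / 0.062746 = -0.250063 / 0.062746 = -3.985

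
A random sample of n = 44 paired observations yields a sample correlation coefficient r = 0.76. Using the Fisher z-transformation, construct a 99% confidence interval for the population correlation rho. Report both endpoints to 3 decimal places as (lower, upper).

(0.533, 0.885)

Fisher z: z_r = atanh(r) = ½·ln((1+0.76)/(1−0.76)) = 0.996215
SE(z) = 1/√(n−3) = 1/√41 = 0.156174
99% ⇒ z* = 2.576; margin = 2.576·0.156174 = 0.402304
CI on z-scale: (0.593911, 1.398519)
Back-transform: tanh(0.593911) = 0.532703, tanh(1.398519) = 0.885031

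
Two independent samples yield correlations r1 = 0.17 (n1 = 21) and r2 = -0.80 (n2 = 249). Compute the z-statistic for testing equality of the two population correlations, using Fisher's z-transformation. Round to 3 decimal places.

5.202

Fisher z-transforms: z1 = atanh(0.17) = 0.171667, z2 = atanh(-0.80) = -1.098612; difference d = 1.270279
Var(d) = 1/18 + 1/246 = 0.0555556 + 0.0040650 = 0.0596206
z = d/√Var(d) = 1.270279 / √0.0596206 = 1.270279 / 0.244173 = 5.202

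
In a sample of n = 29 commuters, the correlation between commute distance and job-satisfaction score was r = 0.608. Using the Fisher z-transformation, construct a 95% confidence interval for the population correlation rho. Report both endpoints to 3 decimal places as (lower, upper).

Fisher z: z_r = atanh(r) = ½·ln((1+0.608)/(1−0.608)) = 0.705742
SE(z) = 1/√(n−3) = 1/√26 = 0.196116
95% ⇒ z* = 1.960; margin = 1.960·0.196116 = 0.384387
CI on z-scale: (0.321355, 1.090129)
Back-transform: tanh(0.321355) = 0.310732, tanh(1.090129) = 0.796925

(0.311, 0.797)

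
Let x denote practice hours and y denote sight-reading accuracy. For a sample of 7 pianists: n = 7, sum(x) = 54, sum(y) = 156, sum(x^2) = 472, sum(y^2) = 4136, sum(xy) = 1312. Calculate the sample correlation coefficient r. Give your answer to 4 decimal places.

0.5679

Numerator: nΣxy − (Σx)(Σy) = 7·1312 − (54)(156) = 760
Denominator: √[(nΣx²−(Σx)²)(nΣy²−(Σy)²)]
  nΣx²−(Σx)² = 7·472 − 2916 = 388;  nΣy²−(Σy)² = 7·4136 − 24336 = 4616
  √(388·4616) = √1791008 = 1338.2855
r = 760 / 1338.2855 = 0.5679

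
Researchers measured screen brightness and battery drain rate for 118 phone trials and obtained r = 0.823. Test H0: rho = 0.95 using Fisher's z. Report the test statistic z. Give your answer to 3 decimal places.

z_r = atanh(0.823) = 1.166045,  z_0 = atanh(0.95) = 1.831781
SE = 1/√(n−3) = 1/√115 = 0.093250
z = (z_r − z_0)/SE = (1.166045 − 1.831781) / 0.093250 = -0.665736 / 0.093250 = -7.139

-7.139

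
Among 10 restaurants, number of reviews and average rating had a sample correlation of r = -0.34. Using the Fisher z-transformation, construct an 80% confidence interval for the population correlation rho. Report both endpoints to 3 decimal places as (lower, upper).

z_r = atanh(-0.34) = -0.354093;  SE = 1/√(n−3) = 1/√7 = 0.377964
z-limits: -0.354093 ± 1.282·0.377964 = -0.354093 ± 0.484550 = [-0.838643, 0.130457]
ρ-limits: (tanh -0.838643, tanh 0.130457) = (-0.685, 0.130)

(-0.685, 0.130)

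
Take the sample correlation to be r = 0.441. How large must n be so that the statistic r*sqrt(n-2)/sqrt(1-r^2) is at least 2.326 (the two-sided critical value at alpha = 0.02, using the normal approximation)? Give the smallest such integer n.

25

r√(n−2)/√(1−r²) ≥ 2.326  ⇔  n−2 ≥ (2.326)²·(1−r²)/r²
(1−r²)/r² = (1−0.194481)/0.194481 = 4.1419
n ≥ 2 + 5.410276·4.1419 = 2 + 22.4088 = 24.4088
⌈24.4088⌉ = 25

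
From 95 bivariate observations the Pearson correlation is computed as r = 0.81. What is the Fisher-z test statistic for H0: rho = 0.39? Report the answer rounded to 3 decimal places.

z_r = atanh(0.81) = 1.127029,  z_0 = atanh(0.39) = 0.411800
SE = 1/√(n−3) = 1/√92 = 0.104257
z = (z_r − z_0)/SE = (1.127029 − 0.411800) / 0.104257 = 0.715229 / 0.104257 = 6.860

6.860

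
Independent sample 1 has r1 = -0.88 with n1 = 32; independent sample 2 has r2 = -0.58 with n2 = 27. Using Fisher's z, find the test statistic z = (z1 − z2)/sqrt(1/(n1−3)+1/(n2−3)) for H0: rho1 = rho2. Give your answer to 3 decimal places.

Fisher z-transforms: z1 = atanh(-0.88) = -1.375768, z2 = atanh(-0.58) = -0.662463; difference d = -0.713305
Var(d) = 1/29 + 1/24 = 0.0344828 + 0.0416667 = 0.0761495
z = d/√Var(d) = -0.713305 / √0.0761495 = -0.713305 / 0.275952 = -2.585

-2.585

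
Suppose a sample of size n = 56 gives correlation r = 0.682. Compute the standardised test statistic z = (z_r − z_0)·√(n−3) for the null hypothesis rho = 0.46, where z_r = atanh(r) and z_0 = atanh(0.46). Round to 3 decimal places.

Fisher z: atanh(0.682) = 0.832844, atanh(0.46) = 0.497311
z = (z_r − z_0)·√(n−3) = (0.832844 − 0.497311)·√53 = 0.335533 · 7.280110 = 2.443

2.443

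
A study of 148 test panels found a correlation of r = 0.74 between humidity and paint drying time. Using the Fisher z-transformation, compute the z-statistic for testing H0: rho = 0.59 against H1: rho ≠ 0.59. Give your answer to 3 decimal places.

Fisher z: atanh(0.74) = 0.950479, atanh(0.59) = 0.677666
z = (z_r − z_0)·√(n−3) = (0.950479 − 0.677666)·√145 = 0.272813 · 12.041595 = 3.285

3.285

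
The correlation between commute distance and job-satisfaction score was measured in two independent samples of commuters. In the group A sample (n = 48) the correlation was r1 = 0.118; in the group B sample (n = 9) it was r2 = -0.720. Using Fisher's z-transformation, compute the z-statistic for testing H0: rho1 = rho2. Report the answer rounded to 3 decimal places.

2.361

Fisher z-transforms: z1 = atanh(0.118) = 0.118552, z2 = atanh(-0.720) = -0.907645; difference d = 1.026197
Var(d) = 1/45 + 1/6 = 0.0222222 + 0.1666667 = 0.1888889
z = d/√Var(d) = 1.026197 / √0.1888889 = 1.026197 / 0.434614 = 2.361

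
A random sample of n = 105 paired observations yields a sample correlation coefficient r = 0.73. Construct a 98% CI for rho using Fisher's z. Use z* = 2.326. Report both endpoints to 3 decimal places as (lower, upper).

(0.603, 0.821)

z_r = atanh(0.73) = 0.928727;  SE = 1/√(n−3) = 1/√102 = 0.099015
z-limits: 0.928727 ± 2.326·0.099015 = 0.928727 ± 0.230309 = [0.698418, 1.159036]
ρ-limits: (tanh 0.698418, tanh 1.159036) = (0.603, 0.821)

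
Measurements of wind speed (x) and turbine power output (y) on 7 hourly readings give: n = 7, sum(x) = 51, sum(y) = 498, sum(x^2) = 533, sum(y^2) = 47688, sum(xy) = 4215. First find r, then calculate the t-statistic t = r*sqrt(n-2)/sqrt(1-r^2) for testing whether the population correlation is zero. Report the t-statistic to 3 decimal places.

Numerator: nΣxy − (Σx)(Σy) = 7·4215 − (51)(498) = 4107
Denominator: √[(nΣx²−(Σx)²)(nΣy²−(Σy)²)]
  nΣx²−(Σx)² = 7·533 − 2601 = 1130;  nΣy²−(Σy)² = 7·47688 − 248004 = 85812
  √(1130·85812) = √96967560 = 9847.2108
r = 4107 / 9847.2108 = 0.4171
t = r·√(n−2)/√(1−r²) = 0.4171·√5 / √(1−0.173972) = 0.932664 / 0.908861 = 1.026

1.026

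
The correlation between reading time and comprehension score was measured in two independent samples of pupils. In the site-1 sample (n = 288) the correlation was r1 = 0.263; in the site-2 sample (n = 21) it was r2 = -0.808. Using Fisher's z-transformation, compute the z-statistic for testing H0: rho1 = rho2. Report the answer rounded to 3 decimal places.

5.722

Fisher z-transforms: z1 = atanh(0.263) = 0.269329, z2 = atanh(-0.808) = -1.121241; difference d = 1.390570
Var(d) = 1/285 + 1/18 = 0.0035088 + 0.0555556 = 0.0590644
z = d/√Var(d) = 1.390570 / √0.0590644 = 1.390570 / 0.243032 = 5.722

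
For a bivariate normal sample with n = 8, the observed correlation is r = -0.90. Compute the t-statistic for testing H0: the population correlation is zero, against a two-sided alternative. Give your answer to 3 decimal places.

t = r·√(n−2) / √(1−r²) with r = -0.90, n = 8
  = -0.90·√6 / √(1 − 0.8100)
  = -0.90·2.449490 / 0.435890
  = -2.204541 / 0.435890 = -5.058

-5.058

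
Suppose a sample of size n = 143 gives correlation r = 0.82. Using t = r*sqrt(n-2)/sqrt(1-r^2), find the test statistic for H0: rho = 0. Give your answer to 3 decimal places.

t = r·√(n−2) / √(1−r²) with r = 0.82, n = 143
  = 0.82·√141 / √(1 − 0.6724)
  = 0.82·11.874342 / 0.572364
  = 9.736960 / 0.572364 = 17.012

17.012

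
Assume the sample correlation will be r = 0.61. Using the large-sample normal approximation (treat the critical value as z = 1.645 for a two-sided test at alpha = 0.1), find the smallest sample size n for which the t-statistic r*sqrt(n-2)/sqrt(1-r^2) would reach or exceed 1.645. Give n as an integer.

7

Need r·√(n−2)/√(1−r²) ≥ 1.645
√(n−2) ≥ 1.645·√(1−0.3721) / 0.61 = 1.645·0.792401 / 0.61 = 2.1369
n−2 ≥ 4.5663  ⇒  n ≥ 6.5663
Smallest integer n = 7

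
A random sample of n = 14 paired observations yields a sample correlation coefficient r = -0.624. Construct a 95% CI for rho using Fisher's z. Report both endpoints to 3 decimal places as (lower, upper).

(-0.867, -0.140)

Fisher z: z_r = atanh(r) = ½·ln((1+(-0.624))/(1−(-0.624))) = -0.731529
SE(z) = 1/√(n−3) = 1/√11 = 0.301511
95% ⇒ z* = 1.960; margin = 1.960·0.301511 = 0.590962
CI on z-scale: (-1.322491, -0.140567)
Back-transform: tanh(-1.322491) = -0.867402, tanh(-0.140567) = -0.139648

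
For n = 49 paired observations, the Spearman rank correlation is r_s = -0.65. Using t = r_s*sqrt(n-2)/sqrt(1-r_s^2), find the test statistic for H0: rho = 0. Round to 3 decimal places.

t = r_s·√(n−2) / √(1−r_s²) with r_s = -0.65, n = 49
  = -0.65·√47 / √(1 − 0.4225)
  = -0.65·6.855655 / 0.759934
  = -4.456176 / 0.759934 = -5.864

-5.864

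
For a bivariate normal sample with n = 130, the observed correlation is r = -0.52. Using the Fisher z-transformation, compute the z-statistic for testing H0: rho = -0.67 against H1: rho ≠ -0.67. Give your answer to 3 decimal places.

z_r = atanh(-0.52) = -0.576340,  z_0 = atanh(-0.67) = -0.810743
SE = 1/√(n−3) = 1/√127 = 0.088736
z = (z_r − z_0)/SE = (-0.576340 − (-0.810743)) / 0.088736 = 0.234403 / 0.088736 = 2.642

2.642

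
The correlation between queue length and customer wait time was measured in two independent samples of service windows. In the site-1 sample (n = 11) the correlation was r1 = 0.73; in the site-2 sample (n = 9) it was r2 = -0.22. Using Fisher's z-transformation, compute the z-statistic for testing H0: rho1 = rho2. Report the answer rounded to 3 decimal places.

Fisher z-transforms: z1 = atanh(0.73) = 0.928727, z2 = atanh(-0.22) = -0.223656; difference d = 1.152383
Var(d) = 1/8 + 1/6 = 0.1250000 + 0.1666667 = 0.2916667
z = d/√Var(d) = 1.152383 / √0.2916667 = 1.152383 / 0.540062 = 2.134

2.134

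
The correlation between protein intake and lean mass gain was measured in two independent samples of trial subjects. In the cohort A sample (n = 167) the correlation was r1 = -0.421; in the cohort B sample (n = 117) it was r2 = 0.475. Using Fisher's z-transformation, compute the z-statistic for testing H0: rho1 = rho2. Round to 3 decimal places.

-7.917

z1 = atanh(-0.421) = -0.448907,  z2 = atanh(0.475) = 0.516508
SE = √(1/(n1−3) + 1/(n2−3)) = √(1/164 + 1/114) = √(0.0060976 + 0.0087719) = √0.0148695 = 0.121941
z = (z1 − z2)/SE = (-0.448907 − 0.516508) / 0.121941 = -0.965415 / 0.121941 = -7.917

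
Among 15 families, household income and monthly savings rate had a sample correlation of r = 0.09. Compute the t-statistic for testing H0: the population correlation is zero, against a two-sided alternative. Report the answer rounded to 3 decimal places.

1 − r² = 1 − 0.0081 = 0.9919;  √(1−r²) = 0.995942
√(n−2) = √13 = 3.605551
t = r·√(n−2)/√(1−r²) = 0.09 · 3.605551 / 0.995942 = 0.326

0.326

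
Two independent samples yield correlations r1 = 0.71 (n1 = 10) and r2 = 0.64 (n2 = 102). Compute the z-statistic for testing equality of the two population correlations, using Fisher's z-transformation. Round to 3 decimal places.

0.330

Fisher z-transforms: z1 = atanh(0.71) = 0.887184, z2 = atanh(0.64) = 0.758174; difference d = 0.129010
Var(d) = 1/7 + 1/99 = 0.1428571 + 0.0101010 = 0.1529581
z = d/√Var(d) = 0.129010 / √0.1529581 = 0.129010 / 0.391099 = 0.330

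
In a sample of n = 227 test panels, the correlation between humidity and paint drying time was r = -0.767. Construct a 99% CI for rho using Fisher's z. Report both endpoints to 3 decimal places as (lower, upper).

(-0.829, -0.686)

z_r = atanh(-0.767) = -1.013000;  SE = 1/√(n−3) = 1/√224 = 0.066815
z-limits: -1.013000 ± 2.576·0.066815 = -1.013000 ± 0.172115 = [-1.185115, -0.840885]
ρ-limits: (tanh -1.185115, tanh -0.840885) = (-0.829, -0.686)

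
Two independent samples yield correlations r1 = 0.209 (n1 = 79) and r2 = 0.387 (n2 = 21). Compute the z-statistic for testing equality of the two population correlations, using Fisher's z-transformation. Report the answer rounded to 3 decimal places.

-0.748

z1 = atanh(0.209) = 0.212125,  z2 = atanh(0.387) = 0.408267
SE = √(1/(n1−3) + 1/(n2−3)) = √(1/76 + 1/18) = √(0.0131579 + 0.0555556) = √0.0687135 = 0.262133
z = (z1 − z2)/SE = (0.212125 − 0.408267) / 0.262133 = -0.196142 / 0.262133 = -0.748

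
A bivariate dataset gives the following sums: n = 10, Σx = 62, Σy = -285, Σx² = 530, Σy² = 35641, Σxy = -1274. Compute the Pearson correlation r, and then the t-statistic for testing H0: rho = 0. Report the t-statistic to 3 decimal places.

Numerator: nΣxy − (Σx)(Σy) = 10·(-1274) − (62)(-285) = 4930
Denominator: √[(nΣx²−(Σx)²)(nΣy²−(Σy)²)]
  nΣx²−(Σx)² = 10·530 − 3844 = 1456;  nΣy²−(Σy)² = 10·35641 − 81225 = 275185
  √(1456·275185) = √400669360 = 20016.7270
r = 4930 / 20016.7270 = 0.2463
t = r·√(n−2)/√(1−r²) = 0.2463·√8 / √(1−0.060664) = 0.696642 / 0.969193 = 0.719

0.719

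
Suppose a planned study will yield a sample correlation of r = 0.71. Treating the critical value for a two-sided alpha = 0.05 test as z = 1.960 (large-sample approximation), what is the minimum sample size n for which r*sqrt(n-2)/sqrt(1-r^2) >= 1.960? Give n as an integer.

6

r√(n−2)/√(1−r²) ≥ 1.960  ⇔  n−2 ≥ (1.960)²·(1−r²)/r²
(1−r²)/r² = (1−0.5041)/0.5041 = 0.9837
n ≥ 2 + 3.8416·0.9837 = 2 + 3.7790 = 5.7790
⌈5.7790⌉ = 6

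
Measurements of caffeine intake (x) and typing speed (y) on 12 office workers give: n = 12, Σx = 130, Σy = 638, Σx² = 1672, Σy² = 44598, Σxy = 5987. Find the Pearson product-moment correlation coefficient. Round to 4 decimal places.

S_xy = nΣxy − ΣxΣy = 12·5987 − 130·638 = 71844 − 82940 = -11096
S_xx = nΣx² − (Σx)² = 12·1672 − 130² = 20064 − 16900 = 3164
S_yy = nΣy² − (Σy)² = 12·44598 − 638² = 535176 − 407044 = 128132
r = S_xy / √(S_xx·S_yy) = -11096 / √(3164·128132) = -11096 / √405409648 = -11096 / 20134.7870 = -0.5511

-0.5511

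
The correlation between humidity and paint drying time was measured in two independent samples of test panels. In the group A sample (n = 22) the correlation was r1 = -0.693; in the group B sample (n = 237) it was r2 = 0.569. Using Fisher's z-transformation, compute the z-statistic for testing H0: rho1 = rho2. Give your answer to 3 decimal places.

-6.287

z1 = atanh(-0.693) = -0.853705,  z2 = atanh(0.569) = 0.646043
SE = √(1/(n1−3) + 1/(n2−3)) = √(1/19 + 1/234) = √(0.0526316 + 0.0042735) = √0.0569051 = 0.238548
z = (z1 − z2)/SE = (-0.853705 − 0.646043) / 0.238548 = -1.499748 / 0.238548 = -6.287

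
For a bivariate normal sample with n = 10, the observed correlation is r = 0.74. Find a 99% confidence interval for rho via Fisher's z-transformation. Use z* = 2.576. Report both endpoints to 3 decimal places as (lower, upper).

(-0.023, 0.958)

z_r = atanh(0.74) = 0.950479;  SE = 1/√(n−3) = 1/√7 = 0.377964
z-limits: 0.950479 ± 2.576·0.377964 = 0.950479 ± 0.973635 = [-0.023156, 1.924114]
ρ-limits: (tanh -0.023156, tanh 1.924114) = (-0.023, 0.958)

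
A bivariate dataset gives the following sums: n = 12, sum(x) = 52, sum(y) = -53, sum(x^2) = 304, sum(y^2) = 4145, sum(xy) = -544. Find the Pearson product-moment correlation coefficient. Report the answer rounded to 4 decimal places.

-0.5667

Numerator: nΣxy − (Σx)(Σy) = 12·(-544) − (52)(-53) = -3772
Denominator: √[(nΣx²−(Σx)²)(nΣy²−(Σy)²)]
  nΣx²−(Σx)² = 12·304 − 2704 = 944;  nΣy²−(Σy)² = 12·4145 − 2809 = 46931
  √(944·46931) = √44302864 = 6656.0397
r = -3772 / 6656.0397 = -0.5667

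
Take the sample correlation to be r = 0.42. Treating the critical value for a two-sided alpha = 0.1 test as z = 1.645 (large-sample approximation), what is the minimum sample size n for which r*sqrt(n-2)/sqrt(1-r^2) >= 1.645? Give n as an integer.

Need r·√(n−2)/√(1−r²) ≥ 1.645
√(n−2) ≥ 1.645·√(1−0.1764) / 0.42 = 1.645·0.907524 / 0.42 = 3.5545
n−2 ≥ 12.6345  ⇒  n ≥ 14.6345
Smallest integer n = 15

15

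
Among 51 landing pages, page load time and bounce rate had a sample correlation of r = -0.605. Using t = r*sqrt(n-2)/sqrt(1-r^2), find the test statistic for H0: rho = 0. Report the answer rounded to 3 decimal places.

t = r·√(n−2) / √(1−r²) with r = -0.605, n = 51
  = -0.605·√49 / √(1 − 0.366025)
  = -0.605·7.000000 / 0.796225
  = -4.235000 / 0.796225 = -5.319

-5.319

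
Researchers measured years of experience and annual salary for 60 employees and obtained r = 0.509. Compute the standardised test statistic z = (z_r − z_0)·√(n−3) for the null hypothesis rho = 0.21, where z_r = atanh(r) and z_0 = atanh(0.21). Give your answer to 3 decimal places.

Fisher z: atanh(0.509) = 0.561379, atanh(0.21) = 0.213171
z = (z_r − z_0)·√(n−3) = (0.561379 − 0.213171)·√57 = 0.348208 · 7.549834 = 2.629

2.629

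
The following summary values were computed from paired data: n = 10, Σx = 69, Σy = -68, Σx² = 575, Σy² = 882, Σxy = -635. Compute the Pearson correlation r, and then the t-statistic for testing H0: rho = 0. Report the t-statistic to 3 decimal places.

S_xy = nΣxy − ΣxΣy = 10·(-635) − 69·(-68) = -6350 − (-4692) = -1658
S_xx = nΣx² − (Σx)² = 10·575 − 69² = 5750 − 4761 = 989
S_yy = nΣy² − (Σy)² = 10·882 − (-68)² = 8820 − 4624 = 4196
r = S_xy / √(S_xx·S_yy) = -1658 / √(989·4196) = -1658 / √4149844 = -1658 / 2037.1166 = -0.8139
t = r·√(n−2)/√(1−r²) = -0.8139·√8 / √(1−0.662433) = -2.302057 / 0.581005 = -3.962

-3.962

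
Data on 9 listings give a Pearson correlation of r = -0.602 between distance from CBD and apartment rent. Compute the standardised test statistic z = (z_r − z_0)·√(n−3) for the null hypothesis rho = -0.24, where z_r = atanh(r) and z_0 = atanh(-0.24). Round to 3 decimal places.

-1.106

Fisher z: atanh(-0.602) = -0.696278, atanh(-0.24) = -0.244774
z = (z_r − z_0)·√(n−3) = (-0.696278 − (-0.244774))·√6 = -0.451504 · 2.449490 = -1.106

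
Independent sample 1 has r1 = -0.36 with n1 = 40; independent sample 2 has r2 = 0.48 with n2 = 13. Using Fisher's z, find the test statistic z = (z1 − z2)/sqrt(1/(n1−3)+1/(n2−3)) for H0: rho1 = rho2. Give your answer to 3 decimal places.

-2.525

Fisher z-transforms: z1 = atanh(-0.36) = -0.376886, z2 = atanh(0.48) = 0.522984; difference d = -0.899870
Var(d) = 1/37 + 1/10 = 0.0270270 + 0.1000000 = 0.1270270
z = d/√Var(d) = -0.899870 / √0.1270270 = -0.899870 / 0.356408 = -2.525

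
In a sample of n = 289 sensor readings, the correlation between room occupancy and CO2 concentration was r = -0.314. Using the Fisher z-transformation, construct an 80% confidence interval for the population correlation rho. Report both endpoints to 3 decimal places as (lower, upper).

Fisher z: z_r = atanh(r) = ½·ln((1+(-0.314))/(1−(-0.314))) = -0.324977
SE(z) = 1/√(n−3) = 1/√286 = 0.059131
80% ⇒ z* = 1.282; margin = 1.282·0.059131 = 0.075806
CI on z-scale: (-0.400783, -0.249171)
Back-transform: tanh(-0.400783) = -0.380619, tanh(-0.249171) = -0.244139

(-0.381, -0.244)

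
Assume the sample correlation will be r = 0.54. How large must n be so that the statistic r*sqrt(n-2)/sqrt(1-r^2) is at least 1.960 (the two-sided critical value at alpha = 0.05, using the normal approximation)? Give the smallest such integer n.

12

r√(n−2)/√(1−r²) ≥ 1.960  ⇔  n−2 ≥ (1.960)²·(1−r²)/r²
(1−r²)/r² = (1−0.2916)/0.2916 = 2.4294
n ≥ 2 + 3.8416·2.4294 = 2 + 9.3328 = 11.3328
⌈11.3328⌉ = 12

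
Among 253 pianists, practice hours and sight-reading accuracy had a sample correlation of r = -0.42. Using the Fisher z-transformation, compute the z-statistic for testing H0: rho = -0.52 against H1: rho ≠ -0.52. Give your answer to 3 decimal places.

2.034

z_r = atanh(-0.42) = -0.447692,  z_0 = atanh(-0.52) = -0.576340
SE = 1/√(n−3) = 1/√250 = 0.063246
z = (z_r − z_0)/SE = (-0.447692 − (-0.576340)) / 0.063246 = 0.128648 / 0.063246 = 2.034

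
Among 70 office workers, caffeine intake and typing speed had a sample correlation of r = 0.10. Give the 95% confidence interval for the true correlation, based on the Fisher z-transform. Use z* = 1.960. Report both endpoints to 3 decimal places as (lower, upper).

Fisher z: z_r = atanh(r) = ½·ln((1+0.10)/(1−0.10)) = 0.100335
SE(z) = 1/√(n−3) = 1/√67 = 0.122169
95% ⇒ z* = 1.960; margin = 1.960·0.122169 = 0.239451
CI on z-scale: (-0.139116, 0.339786)
Back-transform: tanh(-0.139116) = -0.138225, tanh(0.339786) = 0.327286

(-0.138, 0.327)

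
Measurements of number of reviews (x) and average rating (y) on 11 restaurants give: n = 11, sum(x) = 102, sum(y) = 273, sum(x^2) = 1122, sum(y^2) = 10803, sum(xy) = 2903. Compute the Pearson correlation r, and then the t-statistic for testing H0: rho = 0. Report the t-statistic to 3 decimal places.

S_xy = nΣxy − ΣxΣy = 11·2903 − 102·273 = 31933 − 27846 = 4087
S_xx = nΣx² − (Σx)² = 11·1122 − 102² = 12342 − 10404 = 1938
S_yy = nΣy² − (Σy)² = 11·10803 − 273² = 118833 − 74529 = 44304
r = S_xy / √(S_xx·S_yy) = 4087 / √(1938·44304) = 4087 / √85861152 = 4087 / 9266.1293 = 0.4411
t = r·√(n−2)/√(1−r²) = 0.4411·√9 / √(1−0.194569) = 1.323300 / 0.897458 = 1.474

1.474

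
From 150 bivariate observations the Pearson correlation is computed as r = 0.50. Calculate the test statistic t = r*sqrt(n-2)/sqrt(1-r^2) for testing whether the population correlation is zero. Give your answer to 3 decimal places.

1 − r² = 1 − 0.2500 = 0.7500;  √(1−r²) = 0.866025
√(n−2) = √148 = 12.165525
t = r·√(n−2)/√(1−r²) = 0.50 · 12.165525 / 0.866025 = 7.024

7.024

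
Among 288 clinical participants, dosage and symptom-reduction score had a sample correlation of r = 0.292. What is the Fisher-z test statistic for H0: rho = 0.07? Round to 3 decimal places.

3.894

z_r = atanh(0.292) = 0.300751,  z_0 = atanh(0.07) = 0.070115
SE = 1/√(n−3) = 1/√285 = 0.059235
z = (z_r − z_0)/SE = (0.300751 − 0.070115) / 0.059235 = 0.230636 / 0.059235 = 3.894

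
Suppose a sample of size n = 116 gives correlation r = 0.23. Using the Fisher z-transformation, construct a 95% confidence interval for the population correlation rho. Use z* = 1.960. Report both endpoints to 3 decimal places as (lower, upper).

(0.050, 0.396)

Fisher z: z_r = atanh(r) = ½·ln((1+0.23)/(1−0.23)) = 0.234189
SE(z) = 1/√(n−3) = 1/√113 = 0.094072
95% ⇒ z* = 1.960; margin = 1.960·0.094072 = 0.184381
CI on z-scale: (0.049808, 0.418570)
Back-transform: tanh(0.049808) = 0.049767, tanh(0.418570) = 0.395725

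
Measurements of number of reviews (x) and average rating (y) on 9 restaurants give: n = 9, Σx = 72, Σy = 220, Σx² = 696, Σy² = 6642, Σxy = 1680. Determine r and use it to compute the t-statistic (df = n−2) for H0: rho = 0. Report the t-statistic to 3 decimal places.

-0.555

S_xy = nΣxy − ΣxΣy = 9·1680 − 72·220 = 15120 − 15840 = -720
S_xx = nΣx² − (Σx)² = 9·696 − 72² = 6264 − 5184 = 1080
S_yy = nΣy² − (Σy)² = 9·6642 − 220² = 59778 − 48400 = 11378
r = S_xy / √(S_xx·S_yy) = -720 / √(1080·11378) = -720 / √12288240 = -720 / 3505.4586 = -0.2054
t = r·√(n−2)/√(1−r²) = -0.2054·√7 / √(1−0.042189) = -0.543437 / 0.978678 = -0.555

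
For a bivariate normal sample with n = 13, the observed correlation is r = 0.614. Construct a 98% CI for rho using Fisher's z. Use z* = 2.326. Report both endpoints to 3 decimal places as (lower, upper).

Fisher z: z_r = atanh(r) = ½·ln((1+0.614)/(1−0.614)) = 0.715317
SE(z) = 1/√(n−3) = 1/√10 = 0.316228
98% ⇒ z* = 2.326; margin = 2.326·0.316228 = 0.735546
CI on z-scale: (-0.020229, 1.450863)
Back-transform: tanh(-0.020229) = -0.020226, tanh(1.450863) = 0.895863

(-0.020, 0.896)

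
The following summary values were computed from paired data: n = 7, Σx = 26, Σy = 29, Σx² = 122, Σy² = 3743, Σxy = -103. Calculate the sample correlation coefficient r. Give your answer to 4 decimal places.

Numerator: nΣxy − (Σx)(Σy) = 7·(-103) − (26)(29) = -1475
Denominator: √[(nΣx²−(Σx)²)(nΣy²−(Σy)²)]
  nΣx²−(Σx)² = 7·122 − 676 = 178;  nΣy²−(Σy)² = 7·3743 − 841 = 25360
  √(178·25360) = √4514080 = 2124.6364
r = -1475 / 2124.6364 = -0.6942

-0.6942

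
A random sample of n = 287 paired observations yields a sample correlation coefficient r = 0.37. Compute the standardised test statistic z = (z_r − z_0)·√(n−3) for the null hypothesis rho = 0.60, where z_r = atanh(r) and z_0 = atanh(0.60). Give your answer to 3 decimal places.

z_r = atanh(0.37) = 0.388423,  z_0 = atanh(0.60) = 0.693147
SE = 1/√(n−3) = 1/√284 = 0.059339
z = (z_r − z_0)/SE = (0.388423 − 0.693147) / 0.059339 = -0.304724 / 0.059339 = -5.135

-5.135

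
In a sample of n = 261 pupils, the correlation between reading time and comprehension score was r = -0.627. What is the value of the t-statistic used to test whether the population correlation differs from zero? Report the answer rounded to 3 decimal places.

-12.953

1 − r² = 1 − 0.393129 = 0.606871;  √(1−r²) = 0.779019
√(n−2) = √259 = 16.093477
t = r·√(n−2)/√(1−r²) = -0.627 · 16.093477 / 0.779019 = -12.953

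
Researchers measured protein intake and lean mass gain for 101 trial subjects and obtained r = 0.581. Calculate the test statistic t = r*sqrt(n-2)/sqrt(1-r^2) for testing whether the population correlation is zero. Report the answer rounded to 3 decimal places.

7.103

t = r·√(n−2) / √(1−r²) with r = 0.581, n = 101
  = 0.581·√99 / √(1 − 0.337561)
  = 0.581·9.949874 / 0.813904
  = 5.780877 / 0.813904 = 7.103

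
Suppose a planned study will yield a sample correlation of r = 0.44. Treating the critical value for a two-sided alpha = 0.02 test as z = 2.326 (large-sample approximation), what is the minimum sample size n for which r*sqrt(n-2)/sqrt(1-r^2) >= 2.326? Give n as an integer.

25

r√(n−2)/√(1−r²) ≥ 2.326  ⇔  n−2 ≥ (2.326)²·(1−r²)/r²
(1−r²)/r² = (1−0.1936)/0.1936 = 4.1653
n ≥ 2 + 5.410276·4.1653 = 2 + 22.5354 = 24.5354
⌈24.5354⌉ = 25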